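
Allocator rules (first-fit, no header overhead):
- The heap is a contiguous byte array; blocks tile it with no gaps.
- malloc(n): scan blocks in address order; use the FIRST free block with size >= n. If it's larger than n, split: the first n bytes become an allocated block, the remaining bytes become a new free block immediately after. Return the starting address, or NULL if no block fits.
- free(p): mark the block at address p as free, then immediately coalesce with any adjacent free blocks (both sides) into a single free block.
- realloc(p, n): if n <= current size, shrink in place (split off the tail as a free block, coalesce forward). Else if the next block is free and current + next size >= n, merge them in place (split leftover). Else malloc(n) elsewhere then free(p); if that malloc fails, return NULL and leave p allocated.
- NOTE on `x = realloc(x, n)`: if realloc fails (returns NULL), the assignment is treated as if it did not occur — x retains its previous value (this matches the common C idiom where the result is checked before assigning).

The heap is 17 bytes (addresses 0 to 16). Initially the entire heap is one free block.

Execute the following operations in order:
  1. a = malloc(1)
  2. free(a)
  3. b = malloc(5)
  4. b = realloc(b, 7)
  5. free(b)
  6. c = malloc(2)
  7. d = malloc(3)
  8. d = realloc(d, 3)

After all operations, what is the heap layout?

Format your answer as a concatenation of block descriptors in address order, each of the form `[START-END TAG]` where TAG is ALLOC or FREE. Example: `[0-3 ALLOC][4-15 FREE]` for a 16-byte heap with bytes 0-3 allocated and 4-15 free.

Answer: [0-1 ALLOC][2-4 ALLOC][5-16 FREE]

Derivation:
Op 1: a = malloc(1) -> a = 0; heap: [0-0 ALLOC][1-16 FREE]
Op 2: free(a) -> (freed a); heap: [0-16 FREE]
Op 3: b = malloc(5) -> b = 0; heap: [0-4 ALLOC][5-16 FREE]
Op 4: b = realloc(b, 7) -> b = 0; heap: [0-6 ALLOC][7-16 FREE]
Op 5: free(b) -> (freed b); heap: [0-16 FREE]
Op 6: c = malloc(2) -> c = 0; heap: [0-1 ALLOC][2-16 FREE]
Op 7: d = malloc(3) -> d = 2; heap: [0-1 ALLOC][2-4 ALLOC][5-16 FREE]
Op 8: d = realloc(d, 3) -> d = 2; heap: [0-1 ALLOC][2-4 ALLOC][5-16 FREE]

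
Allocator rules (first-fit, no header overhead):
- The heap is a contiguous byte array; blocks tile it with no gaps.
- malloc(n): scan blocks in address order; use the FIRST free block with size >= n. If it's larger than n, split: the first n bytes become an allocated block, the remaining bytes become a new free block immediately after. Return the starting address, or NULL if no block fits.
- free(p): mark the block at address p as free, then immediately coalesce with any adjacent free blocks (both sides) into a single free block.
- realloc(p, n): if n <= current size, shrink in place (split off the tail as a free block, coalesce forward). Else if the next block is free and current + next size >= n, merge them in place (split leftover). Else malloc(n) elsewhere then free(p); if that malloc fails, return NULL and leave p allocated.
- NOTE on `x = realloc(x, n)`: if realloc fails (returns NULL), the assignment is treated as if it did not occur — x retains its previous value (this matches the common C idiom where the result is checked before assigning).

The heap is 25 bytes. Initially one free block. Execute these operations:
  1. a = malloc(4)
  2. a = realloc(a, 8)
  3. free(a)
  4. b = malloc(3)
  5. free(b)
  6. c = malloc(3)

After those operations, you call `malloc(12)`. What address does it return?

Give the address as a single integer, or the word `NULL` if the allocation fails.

Op 1: a = malloc(4) -> a = 0; heap: [0-3 ALLOC][4-24 FREE]
Op 2: a = realloc(a, 8) -> a = 0; heap: [0-7 ALLOC][8-24 FREE]
Op 3: free(a) -> (freed a); heap: [0-24 FREE]
Op 4: b = malloc(3) -> b = 0; heap: [0-2 ALLOC][3-24 FREE]
Op 5: free(b) -> (freed b); heap: [0-24 FREE]
Op 6: c = malloc(3) -> c = 0; heap: [0-2 ALLOC][3-24 FREE]
malloc(12): first-fit scan over [0-2 ALLOC][3-24 FREE] -> 3

Answer: 3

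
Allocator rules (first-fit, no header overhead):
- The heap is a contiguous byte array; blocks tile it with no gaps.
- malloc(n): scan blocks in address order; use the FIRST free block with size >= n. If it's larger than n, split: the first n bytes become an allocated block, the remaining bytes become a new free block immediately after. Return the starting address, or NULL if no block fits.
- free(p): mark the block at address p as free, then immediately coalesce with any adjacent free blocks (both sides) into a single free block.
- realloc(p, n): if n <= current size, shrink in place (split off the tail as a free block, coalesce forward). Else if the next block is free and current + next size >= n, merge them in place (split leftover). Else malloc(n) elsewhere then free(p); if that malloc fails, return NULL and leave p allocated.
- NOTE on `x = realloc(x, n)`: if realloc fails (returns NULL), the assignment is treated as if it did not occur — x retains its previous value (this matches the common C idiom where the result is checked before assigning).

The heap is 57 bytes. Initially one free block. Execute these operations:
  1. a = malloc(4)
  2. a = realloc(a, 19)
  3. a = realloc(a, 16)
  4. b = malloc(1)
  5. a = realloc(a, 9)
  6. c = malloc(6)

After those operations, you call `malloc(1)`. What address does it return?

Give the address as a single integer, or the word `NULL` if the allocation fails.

Op 1: a = malloc(4) -> a = 0; heap: [0-3 ALLOC][4-56 FREE]
Op 2: a = realloc(a, 19) -> a = 0; heap: [0-18 ALLOC][19-56 FREE]
Op 3: a = realloc(a, 16) -> a = 0; heap: [0-15 ALLOC][16-56 FREE]
Op 4: b = malloc(1) -> b = 16; heap: [0-15 ALLOC][16-16 ALLOC][17-56 FREE]
Op 5: a = realloc(a, 9) -> a = 0; heap: [0-8 ALLOC][9-15 FREE][16-16 ALLOC][17-56 FREE]
Op 6: c = malloc(6) -> c = 9; heap: [0-8 ALLOC][9-14 ALLOC][15-15 FREE][16-16 ALLOC][17-56 FREE]
malloc(1): first-fit scan over [0-8 ALLOC][9-14 ALLOC][15-15 FREE][16-16 ALLOC][17-56 FREE] -> 15

Answer: 15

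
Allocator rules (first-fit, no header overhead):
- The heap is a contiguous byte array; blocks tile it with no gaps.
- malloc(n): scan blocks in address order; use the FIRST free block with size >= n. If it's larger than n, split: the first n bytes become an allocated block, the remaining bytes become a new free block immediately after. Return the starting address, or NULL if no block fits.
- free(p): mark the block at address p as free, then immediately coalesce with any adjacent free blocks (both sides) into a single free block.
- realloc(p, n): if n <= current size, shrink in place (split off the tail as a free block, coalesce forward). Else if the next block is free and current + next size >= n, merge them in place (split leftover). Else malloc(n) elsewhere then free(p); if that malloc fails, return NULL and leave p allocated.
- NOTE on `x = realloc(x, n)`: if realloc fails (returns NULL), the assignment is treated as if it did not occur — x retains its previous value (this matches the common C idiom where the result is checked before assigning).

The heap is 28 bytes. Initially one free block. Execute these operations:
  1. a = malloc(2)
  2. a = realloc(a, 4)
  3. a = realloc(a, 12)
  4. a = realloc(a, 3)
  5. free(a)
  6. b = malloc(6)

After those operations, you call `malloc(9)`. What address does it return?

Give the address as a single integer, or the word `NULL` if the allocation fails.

Op 1: a = malloc(2) -> a = 0; heap: [0-1 ALLOC][2-27 FREE]
Op 2: a = realloc(a, 4) -> a = 0; heap: [0-3 ALLOC][4-27 FREE]
Op 3: a = realloc(a, 12) -> a = 0; heap: [0-11 ALLOC][12-27 FREE]
Op 4: a = realloc(a, 3) -> a = 0; heap: [0-2 ALLOC][3-27 FREE]
Op 5: free(a) -> (freed a); heap: [0-27 FREE]
Op 6: b = malloc(6) -> b = 0; heap: [0-5 ALLOC][6-27 FREE]
malloc(9): first-fit scan over [0-5 ALLOC][6-27 FREE] -> 6

Answer: 6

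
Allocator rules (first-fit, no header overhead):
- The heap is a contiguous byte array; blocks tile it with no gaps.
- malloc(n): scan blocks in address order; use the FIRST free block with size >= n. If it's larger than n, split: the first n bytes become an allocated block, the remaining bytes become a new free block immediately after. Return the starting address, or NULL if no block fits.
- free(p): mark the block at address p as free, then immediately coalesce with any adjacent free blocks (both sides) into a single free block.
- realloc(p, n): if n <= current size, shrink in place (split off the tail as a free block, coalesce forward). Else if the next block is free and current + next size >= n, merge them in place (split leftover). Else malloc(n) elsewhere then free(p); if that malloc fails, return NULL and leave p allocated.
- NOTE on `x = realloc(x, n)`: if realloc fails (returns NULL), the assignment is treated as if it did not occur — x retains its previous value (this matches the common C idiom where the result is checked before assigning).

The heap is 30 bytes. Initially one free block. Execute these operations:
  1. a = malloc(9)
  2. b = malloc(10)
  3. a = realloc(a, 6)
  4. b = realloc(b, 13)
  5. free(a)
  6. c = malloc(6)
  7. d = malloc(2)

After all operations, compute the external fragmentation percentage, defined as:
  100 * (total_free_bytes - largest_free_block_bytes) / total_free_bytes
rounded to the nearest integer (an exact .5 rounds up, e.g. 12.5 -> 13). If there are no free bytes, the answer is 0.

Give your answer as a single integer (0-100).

Answer: 11

Derivation:
Op 1: a = malloc(9) -> a = 0; heap: [0-8 ALLOC][9-29 FREE]
Op 2: b = malloc(10) -> b = 9; heap: [0-8 ALLOC][9-18 ALLOC][19-29 FREE]
Op 3: a = realloc(a, 6) -> a = 0; heap: [0-5 ALLOC][6-8 FREE][9-18 ALLOC][19-29 FREE]
Op 4: b = realloc(b, 13) -> b = 9; heap: [0-5 ALLOC][6-8 FREE][9-21 ALLOC][22-29 FREE]
Op 5: free(a) -> (freed a); heap: [0-8 FREE][9-21 ALLOC][22-29 FREE]
Op 6: c = malloc(6) -> c = 0; heap: [0-5 ALLOC][6-8 FREE][9-21 ALLOC][22-29 FREE]
Op 7: d = malloc(2) -> d = 6; heap: [0-5 ALLOC][6-7 ALLOC][8-8 FREE][9-21 ALLOC][22-29 FREE]
Free blocks: [1 8] total_free=9 largest=8 -> 100*(9-8)/9 = 100/9 ≈ 11.111 -> rounds to 11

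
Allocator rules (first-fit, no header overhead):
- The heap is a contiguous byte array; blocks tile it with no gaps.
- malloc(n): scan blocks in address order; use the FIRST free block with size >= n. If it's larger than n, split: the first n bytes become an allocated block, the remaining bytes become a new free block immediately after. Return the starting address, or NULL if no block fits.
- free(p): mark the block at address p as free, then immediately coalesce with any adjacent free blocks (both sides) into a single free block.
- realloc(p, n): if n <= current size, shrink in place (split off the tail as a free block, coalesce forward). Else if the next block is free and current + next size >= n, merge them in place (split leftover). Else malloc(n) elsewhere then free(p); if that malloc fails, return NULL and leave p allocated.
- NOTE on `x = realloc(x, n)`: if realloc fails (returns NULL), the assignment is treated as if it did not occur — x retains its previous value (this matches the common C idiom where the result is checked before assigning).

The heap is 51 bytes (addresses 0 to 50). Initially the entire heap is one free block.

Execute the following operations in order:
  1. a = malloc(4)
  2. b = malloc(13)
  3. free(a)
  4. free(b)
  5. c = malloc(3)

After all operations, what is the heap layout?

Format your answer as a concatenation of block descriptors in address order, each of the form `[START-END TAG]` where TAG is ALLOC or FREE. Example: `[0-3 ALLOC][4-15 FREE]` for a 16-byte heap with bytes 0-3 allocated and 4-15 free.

Op 1: a = malloc(4) -> a = 0; heap: [0-3 ALLOC][4-50 FREE]
Op 2: b = malloc(13) -> b = 4; heap: [0-3 ALLOC][4-16 ALLOC][17-50 FREE]
Op 3: free(a) -> (freed a); heap: [0-3 FREE][4-16 ALLOC][17-50 FREE]
Op 4: free(b) -> (freed b); heap: [0-50 FREE]
Op 5: c = malloc(3) -> c = 0; heap: [0-2 ALLOC][3-50 FREE]

Answer: [0-2 ALLOC][3-50 FREE]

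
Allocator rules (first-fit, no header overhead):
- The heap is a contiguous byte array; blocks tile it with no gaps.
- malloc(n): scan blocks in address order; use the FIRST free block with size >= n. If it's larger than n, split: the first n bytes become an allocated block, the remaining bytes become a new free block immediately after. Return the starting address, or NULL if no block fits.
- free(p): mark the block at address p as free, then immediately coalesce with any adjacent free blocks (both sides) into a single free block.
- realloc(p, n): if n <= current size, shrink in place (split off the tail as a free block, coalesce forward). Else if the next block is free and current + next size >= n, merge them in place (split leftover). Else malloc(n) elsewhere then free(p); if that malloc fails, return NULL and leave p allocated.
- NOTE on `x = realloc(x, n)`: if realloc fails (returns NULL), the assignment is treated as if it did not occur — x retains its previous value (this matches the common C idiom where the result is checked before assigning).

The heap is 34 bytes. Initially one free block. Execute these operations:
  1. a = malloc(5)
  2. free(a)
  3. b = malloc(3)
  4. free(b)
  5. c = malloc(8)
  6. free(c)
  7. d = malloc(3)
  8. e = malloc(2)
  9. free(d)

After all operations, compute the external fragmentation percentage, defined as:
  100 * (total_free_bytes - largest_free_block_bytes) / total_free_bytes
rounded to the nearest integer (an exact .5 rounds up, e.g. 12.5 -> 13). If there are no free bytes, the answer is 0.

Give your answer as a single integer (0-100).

Op 1: a = malloc(5) -> a = 0; heap: [0-4 ALLOC][5-33 FREE]
Op 2: free(a) -> (freed a); heap: [0-33 FREE]
Op 3: b = malloc(3) -> b = 0; heap: [0-2 ALLOC][3-33 FREE]
Op 4: free(b) -> (freed b); heap: [0-33 FREE]
Op 5: c = malloc(8) -> c = 0; heap: [0-7 ALLOC][8-33 FREE]
Op 6: free(c) -> (freed c); heap: [0-33 FREE]
Op 7: d = malloc(3) -> d = 0; heap: [0-2 ALLOC][3-33 FREE]
Op 8: e = malloc(2) -> e = 3; heap: [0-2 ALLOC][3-4 ALLOC][5-33 FREE]
Op 9: free(d) -> (freed d); heap: [0-2 FREE][3-4 ALLOC][5-33 FREE]
Free blocks: [3 29] total_free=32 largest=29 -> 100*(32-29)/32 = 300/32 = 9.375 -> rounds to 9

Answer: 9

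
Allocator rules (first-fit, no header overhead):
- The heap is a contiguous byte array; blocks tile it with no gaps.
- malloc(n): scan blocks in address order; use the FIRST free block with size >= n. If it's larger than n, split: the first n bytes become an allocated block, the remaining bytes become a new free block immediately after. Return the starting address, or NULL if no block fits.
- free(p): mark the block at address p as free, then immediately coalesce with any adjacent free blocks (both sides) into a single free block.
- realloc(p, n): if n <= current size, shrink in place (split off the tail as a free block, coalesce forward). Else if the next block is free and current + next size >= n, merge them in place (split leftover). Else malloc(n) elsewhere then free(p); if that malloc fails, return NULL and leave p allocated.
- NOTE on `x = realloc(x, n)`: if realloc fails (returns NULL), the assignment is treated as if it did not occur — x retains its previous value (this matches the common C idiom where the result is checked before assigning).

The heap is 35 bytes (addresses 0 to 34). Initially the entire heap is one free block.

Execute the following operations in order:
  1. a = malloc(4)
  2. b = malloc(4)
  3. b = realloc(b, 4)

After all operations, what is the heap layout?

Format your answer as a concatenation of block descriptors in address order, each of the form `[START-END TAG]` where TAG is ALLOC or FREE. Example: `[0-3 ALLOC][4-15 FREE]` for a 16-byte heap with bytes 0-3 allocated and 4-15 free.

Op 1: a = malloc(4) -> a = 0; heap: [0-3 ALLOC][4-34 FREE]
Op 2: b = malloc(4) -> b = 4; heap: [0-3 ALLOC][4-7 ALLOC][8-34 FREE]
Op 3: b = realloc(b, 4) -> b = 4; heap: [0-3 ALLOC][4-7 ALLOC][8-34 FREE]

Answer: [0-3 ALLOC][4-7 ALLOC][8-34 FREE]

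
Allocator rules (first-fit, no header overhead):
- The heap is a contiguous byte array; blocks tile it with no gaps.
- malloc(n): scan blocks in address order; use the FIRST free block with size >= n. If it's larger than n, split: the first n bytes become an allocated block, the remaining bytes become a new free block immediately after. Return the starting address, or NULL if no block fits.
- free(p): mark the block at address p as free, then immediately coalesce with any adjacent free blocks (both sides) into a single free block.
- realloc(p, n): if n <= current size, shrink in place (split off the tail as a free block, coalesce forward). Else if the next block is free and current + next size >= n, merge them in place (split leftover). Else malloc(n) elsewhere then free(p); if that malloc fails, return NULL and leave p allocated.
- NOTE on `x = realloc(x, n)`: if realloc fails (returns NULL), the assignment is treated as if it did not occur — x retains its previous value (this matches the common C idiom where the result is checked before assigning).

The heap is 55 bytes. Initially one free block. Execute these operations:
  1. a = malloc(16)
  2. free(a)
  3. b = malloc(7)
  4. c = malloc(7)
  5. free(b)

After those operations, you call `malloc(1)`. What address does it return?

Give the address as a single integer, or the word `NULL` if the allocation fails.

Op 1: a = malloc(16) -> a = 0; heap: [0-15 ALLOC][16-54 FREE]
Op 2: free(a) -> (freed a); heap: [0-54 FREE]
Op 3: b = malloc(7) -> b = 0; heap: [0-6 ALLOC][7-54 FREE]
Op 4: c = malloc(7) -> c = 7; heap: [0-6 ALLOC][7-13 ALLOC][14-54 FREE]
Op 5: free(b) -> (freed b); heap: [0-6 FREE][7-13 ALLOC][14-54 FREE]
malloc(1): first-fit scan over [0-6 FREE][7-13 ALLOC][14-54 FREE] -> 0

Answer: 0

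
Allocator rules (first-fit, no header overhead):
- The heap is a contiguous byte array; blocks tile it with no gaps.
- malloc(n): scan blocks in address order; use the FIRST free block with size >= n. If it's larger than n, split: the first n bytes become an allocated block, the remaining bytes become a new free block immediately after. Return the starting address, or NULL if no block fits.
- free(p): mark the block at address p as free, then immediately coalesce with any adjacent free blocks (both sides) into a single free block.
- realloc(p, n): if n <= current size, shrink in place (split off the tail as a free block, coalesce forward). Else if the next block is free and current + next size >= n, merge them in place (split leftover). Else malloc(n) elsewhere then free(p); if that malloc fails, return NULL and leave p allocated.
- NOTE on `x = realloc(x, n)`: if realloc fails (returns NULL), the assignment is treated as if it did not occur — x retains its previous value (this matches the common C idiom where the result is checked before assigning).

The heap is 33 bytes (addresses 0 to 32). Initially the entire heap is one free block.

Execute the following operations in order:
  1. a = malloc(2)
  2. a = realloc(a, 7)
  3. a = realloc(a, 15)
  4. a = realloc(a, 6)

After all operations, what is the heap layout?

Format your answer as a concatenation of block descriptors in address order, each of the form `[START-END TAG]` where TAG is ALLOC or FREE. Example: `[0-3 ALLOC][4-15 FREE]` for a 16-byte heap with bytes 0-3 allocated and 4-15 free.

Op 1: a = malloc(2) -> a = 0; heap: [0-1 ALLOC][2-32 FREE]
Op 2: a = realloc(a, 7) -> a = 0; heap: [0-6 ALLOC][7-32 FREE]
Op 3: a = realloc(a, 15) -> a = 0; heap: [0-14 ALLOC][15-32 FREE]
Op 4: a = realloc(a, 6) -> a = 0; heap: [0-5 ALLOC][6-32 FREE]

Answer: [0-5 ALLOC][6-32 FREE]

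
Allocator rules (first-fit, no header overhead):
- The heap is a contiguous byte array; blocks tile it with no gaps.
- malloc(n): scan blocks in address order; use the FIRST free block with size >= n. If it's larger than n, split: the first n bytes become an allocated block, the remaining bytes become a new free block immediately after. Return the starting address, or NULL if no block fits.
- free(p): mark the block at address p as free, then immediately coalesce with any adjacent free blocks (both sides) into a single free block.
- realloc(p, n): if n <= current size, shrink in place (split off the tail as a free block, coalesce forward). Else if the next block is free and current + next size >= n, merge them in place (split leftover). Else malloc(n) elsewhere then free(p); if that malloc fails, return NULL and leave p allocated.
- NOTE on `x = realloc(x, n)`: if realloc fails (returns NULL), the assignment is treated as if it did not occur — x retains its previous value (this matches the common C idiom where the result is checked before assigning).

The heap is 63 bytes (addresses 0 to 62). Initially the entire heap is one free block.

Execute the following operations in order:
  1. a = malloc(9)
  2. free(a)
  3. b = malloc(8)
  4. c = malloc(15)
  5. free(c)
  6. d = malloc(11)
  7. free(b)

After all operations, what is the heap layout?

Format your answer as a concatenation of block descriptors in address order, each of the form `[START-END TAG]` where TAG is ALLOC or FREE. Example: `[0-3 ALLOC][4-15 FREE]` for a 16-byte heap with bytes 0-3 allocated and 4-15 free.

Op 1: a = malloc(9) -> a = 0; heap: [0-8 ALLOC][9-62 FREE]
Op 2: free(a) -> (freed a); heap: [0-62 FREE]
Op 3: b = malloc(8) -> b = 0; heap: [0-7 ALLOC][8-62 FREE]
Op 4: c = malloc(15) -> c = 8; heap: [0-7 ALLOC][8-22 ALLOC][23-62 FREE]
Op 5: free(c) -> (freed c); heap: [0-7 ALLOC][8-62 FREE]
Op 6: d = malloc(11) -> d = 8; heap: [0-7 ALLOC][8-18 ALLOC][19-62 FREE]
Op 7: free(b) -> (freed b); heap: [0-7 FREE][8-18 ALLOC][19-62 FREE]

Answer: [0-7 FREE][8-18 ALLOC][19-62 FREE]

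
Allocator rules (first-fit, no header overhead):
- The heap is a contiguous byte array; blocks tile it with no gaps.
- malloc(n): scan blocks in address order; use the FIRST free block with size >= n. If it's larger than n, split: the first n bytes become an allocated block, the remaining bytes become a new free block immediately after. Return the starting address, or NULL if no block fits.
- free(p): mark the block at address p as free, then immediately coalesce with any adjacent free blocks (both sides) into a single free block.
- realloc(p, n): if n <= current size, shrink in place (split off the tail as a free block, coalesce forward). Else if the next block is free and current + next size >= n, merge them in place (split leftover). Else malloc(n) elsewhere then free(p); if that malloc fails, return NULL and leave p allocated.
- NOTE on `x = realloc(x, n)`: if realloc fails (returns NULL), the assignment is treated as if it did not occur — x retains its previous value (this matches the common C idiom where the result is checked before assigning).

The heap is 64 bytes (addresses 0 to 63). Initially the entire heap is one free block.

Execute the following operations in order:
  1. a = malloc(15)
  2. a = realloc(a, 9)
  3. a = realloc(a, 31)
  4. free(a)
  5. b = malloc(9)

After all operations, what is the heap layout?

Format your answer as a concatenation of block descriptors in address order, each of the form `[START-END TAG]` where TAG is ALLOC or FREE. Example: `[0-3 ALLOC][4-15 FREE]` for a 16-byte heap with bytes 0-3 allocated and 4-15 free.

Op 1: a = malloc(15) -> a = 0; heap: [0-14 ALLOC][15-63 FREE]
Op 2: a = realloc(a, 9) -> a = 0; heap: [0-8 ALLOC][9-63 FREE]
Op 3: a = realloc(a, 31) -> a = 0; heap: [0-30 ALLOC][31-63 FREE]
Op 4: free(a) -> (freed a); heap: [0-63 FREE]
Op 5: b = malloc(9) -> b = 0; heap: [0-8 ALLOC][9-63 FREE]

Answer: [0-8 ALLOC][9-63 FREE]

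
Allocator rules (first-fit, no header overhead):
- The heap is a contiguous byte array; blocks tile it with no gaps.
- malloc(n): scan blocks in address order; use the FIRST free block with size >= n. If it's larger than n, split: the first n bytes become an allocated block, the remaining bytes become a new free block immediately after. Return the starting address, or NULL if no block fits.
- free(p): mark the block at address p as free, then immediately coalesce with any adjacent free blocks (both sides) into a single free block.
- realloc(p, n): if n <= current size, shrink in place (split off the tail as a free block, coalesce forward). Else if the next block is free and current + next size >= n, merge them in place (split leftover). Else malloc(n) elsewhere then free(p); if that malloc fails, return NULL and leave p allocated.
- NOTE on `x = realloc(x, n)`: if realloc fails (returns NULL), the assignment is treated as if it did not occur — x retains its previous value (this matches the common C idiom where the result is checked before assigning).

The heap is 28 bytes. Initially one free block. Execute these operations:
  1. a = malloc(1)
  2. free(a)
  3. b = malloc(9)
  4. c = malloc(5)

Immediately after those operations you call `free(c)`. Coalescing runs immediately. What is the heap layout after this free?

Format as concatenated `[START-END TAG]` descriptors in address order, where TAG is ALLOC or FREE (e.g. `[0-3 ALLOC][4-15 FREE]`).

Op 1: a = malloc(1) -> a = 0; heap: [0-0 ALLOC][1-27 FREE]
Op 2: free(a) -> (freed a); heap: [0-27 FREE]
Op 3: b = malloc(9) -> b = 0; heap: [0-8 ALLOC][9-27 FREE]
Op 4: c = malloc(5) -> c = 9; heap: [0-8 ALLOC][9-13 ALLOC][14-27 FREE]
free(c): c = 9 -> block [9-13 ALLOC]; mark free, coalesce with adjacent free neighbors -> [0-8 ALLOC][9-27 FREE]

Answer: [0-8 ALLOC][9-27 FREE]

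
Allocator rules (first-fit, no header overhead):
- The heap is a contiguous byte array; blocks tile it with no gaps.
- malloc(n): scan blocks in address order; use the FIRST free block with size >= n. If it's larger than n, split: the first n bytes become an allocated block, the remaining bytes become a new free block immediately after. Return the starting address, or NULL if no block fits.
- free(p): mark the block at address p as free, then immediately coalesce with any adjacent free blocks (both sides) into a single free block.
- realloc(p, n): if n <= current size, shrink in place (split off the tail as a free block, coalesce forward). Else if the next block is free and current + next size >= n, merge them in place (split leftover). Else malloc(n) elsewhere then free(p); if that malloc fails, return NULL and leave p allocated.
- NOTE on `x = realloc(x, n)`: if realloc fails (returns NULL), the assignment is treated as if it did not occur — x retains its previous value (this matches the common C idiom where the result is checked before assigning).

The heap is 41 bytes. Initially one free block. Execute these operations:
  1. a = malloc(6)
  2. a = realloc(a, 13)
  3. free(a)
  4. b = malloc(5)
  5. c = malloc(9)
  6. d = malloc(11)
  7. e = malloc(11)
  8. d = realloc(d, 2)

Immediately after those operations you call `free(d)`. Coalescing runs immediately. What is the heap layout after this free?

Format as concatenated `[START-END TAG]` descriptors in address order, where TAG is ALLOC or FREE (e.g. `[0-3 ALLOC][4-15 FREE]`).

Answer: [0-4 ALLOC][5-13 ALLOC][14-24 FREE][25-35 ALLOC][36-40 FREE]

Derivation:
Op 1: a = malloc(6) -> a = 0; heap: [0-5 ALLOC][6-40 FREE]
Op 2: a = realloc(a, 13) -> a = 0; heap: [0-12 ALLOC][13-40 FREE]
Op 3: free(a) -> (freed a); heap: [0-40 FREE]
Op 4: b = malloc(5) -> b = 0; heap: [0-4 ALLOC][5-40 FREE]
Op 5: c = malloc(9) -> c = 5; heap: [0-4 ALLOC][5-13 ALLOC][14-40 FREE]
Op 6: d = malloc(11) -> d = 14; heap: [0-4 ALLOC][5-13 ALLOC][14-24 ALLOC][25-40 FREE]
Op 7: e = malloc(11) -> e = 25; heap: [0-4 ALLOC][5-13 ALLOC][14-24 ALLOC][25-35 ALLOC][36-40 FREE]
Op 8: d = realloc(d, 2) -> d = 14; heap: [0-4 ALLOC][5-13 ALLOC][14-15 ALLOC][16-24 FREE][25-35 ALLOC][36-40 FREE]
free(d): d = 14 -> block [14-15 ALLOC]; mark free, coalesce with adjacent free neighbors -> [0-4 ALLOC][5-13 ALLOC][14-24 FREE][25-35 ALLOC][36-40 FREE]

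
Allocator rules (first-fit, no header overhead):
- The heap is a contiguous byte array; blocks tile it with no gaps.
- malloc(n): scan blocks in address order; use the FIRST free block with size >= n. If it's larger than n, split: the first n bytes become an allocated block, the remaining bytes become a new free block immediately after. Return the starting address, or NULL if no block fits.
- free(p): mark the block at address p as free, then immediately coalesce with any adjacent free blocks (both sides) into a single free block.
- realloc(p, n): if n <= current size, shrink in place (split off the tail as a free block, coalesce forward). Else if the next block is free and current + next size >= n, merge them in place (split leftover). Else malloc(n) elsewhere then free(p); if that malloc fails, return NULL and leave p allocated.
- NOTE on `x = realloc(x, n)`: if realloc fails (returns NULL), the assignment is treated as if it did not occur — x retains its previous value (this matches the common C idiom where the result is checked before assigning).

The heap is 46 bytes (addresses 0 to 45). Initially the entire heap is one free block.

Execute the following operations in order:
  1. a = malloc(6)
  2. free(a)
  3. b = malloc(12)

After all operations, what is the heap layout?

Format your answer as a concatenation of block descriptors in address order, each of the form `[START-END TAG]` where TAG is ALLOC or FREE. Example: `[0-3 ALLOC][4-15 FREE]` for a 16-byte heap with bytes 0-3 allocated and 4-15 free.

Answer: [0-11 ALLOC][12-45 FREE]

Derivation:
Op 1: a = malloc(6) -> a = 0; heap: [0-5 ALLOC][6-45 FREE]
Op 2: free(a) -> (freed a); heap: [0-45 FREE]
Op 3: b = malloc(12) -> b = 0; heap: [0-11 ALLOC][12-45 FREE]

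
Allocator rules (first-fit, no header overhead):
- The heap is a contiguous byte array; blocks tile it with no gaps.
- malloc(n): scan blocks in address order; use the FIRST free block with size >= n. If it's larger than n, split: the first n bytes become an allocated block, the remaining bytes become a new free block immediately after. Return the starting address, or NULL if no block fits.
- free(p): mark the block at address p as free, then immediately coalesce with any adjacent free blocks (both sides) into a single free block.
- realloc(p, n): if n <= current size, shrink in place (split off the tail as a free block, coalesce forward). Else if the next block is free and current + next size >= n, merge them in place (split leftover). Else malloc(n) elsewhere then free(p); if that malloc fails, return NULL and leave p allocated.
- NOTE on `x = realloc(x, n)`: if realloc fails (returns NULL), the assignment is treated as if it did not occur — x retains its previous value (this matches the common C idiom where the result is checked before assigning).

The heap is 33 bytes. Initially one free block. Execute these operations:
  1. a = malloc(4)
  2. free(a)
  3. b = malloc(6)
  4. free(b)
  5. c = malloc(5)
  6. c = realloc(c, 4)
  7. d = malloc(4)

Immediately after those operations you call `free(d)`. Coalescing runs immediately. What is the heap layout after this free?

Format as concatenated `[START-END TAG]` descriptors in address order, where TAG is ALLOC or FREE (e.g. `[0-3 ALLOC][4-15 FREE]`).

Answer: [0-3 ALLOC][4-32 FREE]

Derivation:
Op 1: a = malloc(4) -> a = 0; heap: [0-3 ALLOC][4-32 FREE]
Op 2: free(a) -> (freed a); heap: [0-32 FREE]
Op 3: b = malloc(6) -> b = 0; heap: [0-5 ALLOC][6-32 FREE]
Op 4: free(b) -> (freed b); heap: [0-32 FREE]
Op 5: c = malloc(5) -> c = 0; heap: [0-4 ALLOC][5-32 FREE]
Op 6: c = realloc(c, 4) -> c = 0; heap: [0-3 ALLOC][4-32 FREE]
Op 7: d = malloc(4) -> d = 4; heap: [0-3 ALLOC][4-7 ALLOC][8-32 FREE]
free(d): d = 4 -> block [4-7 ALLOC]; mark free, coalesce with adjacent free neighbors -> [0-3 ALLOC][4-32 FREE]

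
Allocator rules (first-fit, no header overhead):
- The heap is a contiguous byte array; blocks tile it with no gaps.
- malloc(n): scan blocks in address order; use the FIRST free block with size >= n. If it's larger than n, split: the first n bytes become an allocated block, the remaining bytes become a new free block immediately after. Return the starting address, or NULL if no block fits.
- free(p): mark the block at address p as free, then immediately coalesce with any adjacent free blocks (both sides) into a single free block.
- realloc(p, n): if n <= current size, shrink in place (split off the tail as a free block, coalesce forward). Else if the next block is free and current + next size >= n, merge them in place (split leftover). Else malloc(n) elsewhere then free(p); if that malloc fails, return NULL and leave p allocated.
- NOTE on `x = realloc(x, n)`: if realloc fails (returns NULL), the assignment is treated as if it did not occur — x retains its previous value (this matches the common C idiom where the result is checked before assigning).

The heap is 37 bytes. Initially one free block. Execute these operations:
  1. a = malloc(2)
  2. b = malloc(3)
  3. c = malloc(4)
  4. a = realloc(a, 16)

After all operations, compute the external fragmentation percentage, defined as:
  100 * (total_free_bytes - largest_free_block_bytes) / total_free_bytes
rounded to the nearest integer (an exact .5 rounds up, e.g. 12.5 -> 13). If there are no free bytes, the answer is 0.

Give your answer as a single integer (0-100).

Answer: 14

Derivation:
Op 1: a = malloc(2) -> a = 0; heap: [0-1 ALLOC][2-36 FREE]
Op 2: b = malloc(3) -> b = 2; heap: [0-1 ALLOC][2-4 ALLOC][5-36 FREE]
Op 3: c = malloc(4) -> c = 5; heap: [0-1 ALLOC][2-4 ALLOC][5-8 ALLOC][9-36 FREE]
Op 4: a = realloc(a, 16) -> a = 9; heap: [0-1 FREE][2-4 ALLOC][5-8 ALLOC][9-24 ALLOC][25-36 FREE]
Free blocks: [2 12] total_free=14 largest=12 -> 100*(14-12)/14 = 200/14 ≈ 14.286 -> rounds to 14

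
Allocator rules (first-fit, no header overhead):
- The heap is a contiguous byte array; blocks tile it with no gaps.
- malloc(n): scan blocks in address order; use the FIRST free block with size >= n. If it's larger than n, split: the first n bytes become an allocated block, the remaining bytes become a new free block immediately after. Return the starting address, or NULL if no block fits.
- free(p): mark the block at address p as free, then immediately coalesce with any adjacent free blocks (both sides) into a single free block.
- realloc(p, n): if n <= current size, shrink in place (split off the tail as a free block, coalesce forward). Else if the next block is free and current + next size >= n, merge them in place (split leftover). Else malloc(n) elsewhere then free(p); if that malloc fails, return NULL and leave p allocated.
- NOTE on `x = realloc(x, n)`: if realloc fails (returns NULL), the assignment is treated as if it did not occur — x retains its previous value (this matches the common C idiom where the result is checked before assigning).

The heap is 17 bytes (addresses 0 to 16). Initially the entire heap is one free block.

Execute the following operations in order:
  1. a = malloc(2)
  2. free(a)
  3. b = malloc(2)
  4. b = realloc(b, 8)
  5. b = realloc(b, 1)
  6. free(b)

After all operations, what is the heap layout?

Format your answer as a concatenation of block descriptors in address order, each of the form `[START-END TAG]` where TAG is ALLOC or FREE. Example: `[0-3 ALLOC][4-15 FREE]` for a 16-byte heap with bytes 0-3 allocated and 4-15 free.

Answer: [0-16 FREE]

Derivation:
Op 1: a = malloc(2) -> a = 0; heap: [0-1 ALLOC][2-16 FREE]
Op 2: free(a) -> (freed a); heap: [0-16 FREE]
Op 3: b = malloc(2) -> b = 0; heap: [0-1 ALLOC][2-16 FREE]
Op 4: b = realloc(b, 8) -> b = 0; heap: [0-7 ALLOC][8-16 FREE]
Op 5: b = realloc(b, 1) -> b = 0; heap: [0-0 ALLOC][1-16 FREE]
Op 6: free(b) -> (freed b); heap: [0-16 FREE]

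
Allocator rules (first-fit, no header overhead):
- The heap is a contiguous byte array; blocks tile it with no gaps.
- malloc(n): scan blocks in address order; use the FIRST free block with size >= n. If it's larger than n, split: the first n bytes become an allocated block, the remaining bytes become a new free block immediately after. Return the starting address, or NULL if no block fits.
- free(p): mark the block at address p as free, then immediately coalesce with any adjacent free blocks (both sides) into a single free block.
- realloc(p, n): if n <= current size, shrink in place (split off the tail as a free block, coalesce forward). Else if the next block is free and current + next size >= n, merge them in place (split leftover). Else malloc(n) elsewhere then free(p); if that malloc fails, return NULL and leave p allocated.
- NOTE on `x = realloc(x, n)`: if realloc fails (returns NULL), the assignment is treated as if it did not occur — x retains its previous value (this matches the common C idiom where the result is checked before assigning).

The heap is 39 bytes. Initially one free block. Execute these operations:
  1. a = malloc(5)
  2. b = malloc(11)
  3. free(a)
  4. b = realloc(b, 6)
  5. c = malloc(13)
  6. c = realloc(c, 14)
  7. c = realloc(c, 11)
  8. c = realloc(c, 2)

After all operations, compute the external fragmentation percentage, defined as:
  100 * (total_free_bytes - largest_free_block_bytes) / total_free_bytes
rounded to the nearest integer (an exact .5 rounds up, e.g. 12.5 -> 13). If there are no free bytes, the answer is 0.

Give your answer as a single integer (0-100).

Op 1: a = malloc(5) -> a = 0; heap: [0-4 ALLOC][5-38 FREE]
Op 2: b = malloc(11) -> b = 5; heap: [0-4 ALLOC][5-15 ALLOC][16-38 FREE]
Op 3: free(a) -> (freed a); heap: [0-4 FREE][5-15 ALLOC][16-38 FREE]
Op 4: b = realloc(b, 6) -> b = 5; heap: [0-4 FREE][5-10 ALLOC][11-38 FREE]
Op 5: c = malloc(13) -> c = 11; heap: [0-4 FREE][5-10 ALLOC][11-23 ALLOC][24-38 FREE]
Op 6: c = realloc(c, 14) -> c = 11; heap: [0-4 FREE][5-10 ALLOC][11-24 ALLOC][25-38 FREE]
Op 7: c = realloc(c, 11) -> c = 11; heap: [0-4 FREE][5-10 ALLOC][11-21 ALLOC][22-38 FREE]
Op 8: c = realloc(c, 2) -> c = 11; heap: [0-4 FREE][5-10 ALLOC][11-12 ALLOC][13-38 FREE]
Free blocks: [5 26] total_free=31 largest=26 -> 100*(31-26)/31 = 500/31 ≈ 16.129 -> rounds to 16

Answer: 16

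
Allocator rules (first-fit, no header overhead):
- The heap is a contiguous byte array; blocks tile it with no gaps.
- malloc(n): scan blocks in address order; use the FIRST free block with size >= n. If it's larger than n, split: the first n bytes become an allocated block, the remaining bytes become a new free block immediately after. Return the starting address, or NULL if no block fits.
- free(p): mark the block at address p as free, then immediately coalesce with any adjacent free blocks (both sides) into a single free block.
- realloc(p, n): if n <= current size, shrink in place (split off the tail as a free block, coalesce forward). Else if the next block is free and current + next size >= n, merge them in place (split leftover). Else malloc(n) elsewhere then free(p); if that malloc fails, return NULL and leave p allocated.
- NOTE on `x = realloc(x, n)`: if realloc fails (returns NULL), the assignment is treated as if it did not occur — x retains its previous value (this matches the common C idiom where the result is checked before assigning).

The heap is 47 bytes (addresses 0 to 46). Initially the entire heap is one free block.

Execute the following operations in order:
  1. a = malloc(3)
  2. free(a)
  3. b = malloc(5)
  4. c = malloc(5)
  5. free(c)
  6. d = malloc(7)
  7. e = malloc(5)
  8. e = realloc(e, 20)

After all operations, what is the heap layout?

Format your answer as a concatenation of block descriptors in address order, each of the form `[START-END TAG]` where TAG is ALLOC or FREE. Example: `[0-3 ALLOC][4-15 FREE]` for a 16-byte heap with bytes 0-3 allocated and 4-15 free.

Op 1: a = malloc(3) -> a = 0; heap: [0-2 ALLOC][3-46 FREE]
Op 2: free(a) -> (freed a); heap: [0-46 FREE]
Op 3: b = malloc(5) -> b = 0; heap: [0-4 ALLOC][5-46 FREE]
Op 4: c = malloc(5) -> c = 5; heap: [0-4 ALLOC][5-9 ALLOC][10-46 FREE]
Op 5: free(c) -> (freed c); heap: [0-4 ALLOC][5-46 FREE]
Op 6: d = malloc(7) -> d = 5; heap: [0-4 ALLOC][5-11 ALLOC][12-46 FREE]
Op 7: e = malloc(5) -> e = 12; heap: [0-4 ALLOC][5-11 ALLOC][12-16 ALLOC][17-46 FREE]
Op 8: e = realloc(e, 20) -> e = 12; heap: [0-4 ALLOC][5-11 ALLOC][12-31 ALLOC][32-46 FREE]

Answer: [0-4 ALLOC][5-11 ALLOC][12-31 ALLOC][32-46 FREE]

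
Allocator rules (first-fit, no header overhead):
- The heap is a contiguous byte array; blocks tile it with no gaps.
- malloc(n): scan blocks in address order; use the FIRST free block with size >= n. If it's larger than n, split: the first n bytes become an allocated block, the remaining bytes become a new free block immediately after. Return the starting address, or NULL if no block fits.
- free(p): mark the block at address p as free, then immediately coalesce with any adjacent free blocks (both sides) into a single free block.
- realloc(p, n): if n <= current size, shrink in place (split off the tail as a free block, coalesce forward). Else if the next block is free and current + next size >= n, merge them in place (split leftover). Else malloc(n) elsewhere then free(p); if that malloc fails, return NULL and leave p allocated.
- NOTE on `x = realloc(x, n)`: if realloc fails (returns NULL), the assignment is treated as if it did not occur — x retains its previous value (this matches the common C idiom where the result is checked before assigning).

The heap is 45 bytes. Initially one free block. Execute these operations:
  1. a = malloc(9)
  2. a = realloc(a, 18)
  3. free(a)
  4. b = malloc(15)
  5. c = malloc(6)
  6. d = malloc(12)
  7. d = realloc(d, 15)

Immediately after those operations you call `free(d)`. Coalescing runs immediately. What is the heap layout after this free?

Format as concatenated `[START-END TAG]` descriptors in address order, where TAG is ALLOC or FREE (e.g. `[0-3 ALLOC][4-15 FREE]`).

Answer: [0-14 ALLOC][15-20 ALLOC][21-44 FREE]

Derivation:
Op 1: a = malloc(9) -> a = 0; heap: [0-8 ALLOC][9-44 FREE]
Op 2: a = realloc(a, 18) -> a = 0; heap: [0-17 ALLOC][18-44 FREE]
Op 3: free(a) -> (freed a); heap: [0-44 FREE]
Op 4: b = malloc(15) -> b = 0; heap: [0-14 ALLOC][15-44 FREE]
Op 5: c = malloc(6) -> c = 15; heap: [0-14 ALLOC][15-20 ALLOC][21-44 FREE]
Op 6: d = malloc(12) -> d = 21; heap: [0-14 ALLOC][15-20 ALLOC][21-32 ALLOC][33-44 FREE]
Op 7: d = realloc(d, 15) -> d = 21; heap: [0-14 ALLOC][15-20 ALLOC][21-35 ALLOC][36-44 FREE]
free(d): d = 21 -> block [21-35 ALLOC]; mark free, coalesce with adjacent free neighbors -> [0-14 ALLOC][15-20 ALLOC][21-44 FREE]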